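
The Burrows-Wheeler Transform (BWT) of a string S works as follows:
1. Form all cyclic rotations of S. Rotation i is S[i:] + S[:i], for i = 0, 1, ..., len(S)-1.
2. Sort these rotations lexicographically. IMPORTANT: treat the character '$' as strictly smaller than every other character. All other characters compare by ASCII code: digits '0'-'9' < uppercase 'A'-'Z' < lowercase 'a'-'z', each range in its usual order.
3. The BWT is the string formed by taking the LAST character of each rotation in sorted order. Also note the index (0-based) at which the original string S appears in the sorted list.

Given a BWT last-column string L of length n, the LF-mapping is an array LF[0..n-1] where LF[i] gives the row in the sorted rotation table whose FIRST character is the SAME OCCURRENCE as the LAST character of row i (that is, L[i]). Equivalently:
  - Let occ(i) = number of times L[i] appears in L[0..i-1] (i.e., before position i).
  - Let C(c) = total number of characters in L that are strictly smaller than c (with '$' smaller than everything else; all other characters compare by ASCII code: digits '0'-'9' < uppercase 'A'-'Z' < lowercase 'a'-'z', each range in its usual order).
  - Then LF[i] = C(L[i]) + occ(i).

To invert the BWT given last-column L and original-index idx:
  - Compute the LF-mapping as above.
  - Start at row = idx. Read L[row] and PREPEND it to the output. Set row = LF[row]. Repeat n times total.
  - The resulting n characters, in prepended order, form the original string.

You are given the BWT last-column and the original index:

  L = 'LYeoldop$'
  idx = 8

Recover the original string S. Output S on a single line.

LF mapping: 1 2 4 6 5 3 7 8 0
Walk LF starting at row 8, prepending L[row]:
  step 1: row=8, L[8]='$', prepend. Next row=LF[8]=0
  step 2: row=0, L[0]='L', prepend. Next row=LF[0]=1
  step 3: row=1, L[1]='Y', prepend. Next row=LF[1]=2
  step 4: row=2, L[2]='e', prepend. Next row=LF[2]=4
  step 5: row=4, L[4]='l', prepend. Next row=LF[4]=5
  step 6: row=5, L[5]='d', prepend. Next row=LF[5]=3
  step 7: row=3, L[3]='o', prepend. Next row=LF[3]=6
  step 8: row=6, L[6]='o', prepend. Next row=LF[6]=7
  step 9: row=7, L[7]='p', prepend. Next row=LF[7]=8
Reversed output: poodleYL$

Answer: poodleYL$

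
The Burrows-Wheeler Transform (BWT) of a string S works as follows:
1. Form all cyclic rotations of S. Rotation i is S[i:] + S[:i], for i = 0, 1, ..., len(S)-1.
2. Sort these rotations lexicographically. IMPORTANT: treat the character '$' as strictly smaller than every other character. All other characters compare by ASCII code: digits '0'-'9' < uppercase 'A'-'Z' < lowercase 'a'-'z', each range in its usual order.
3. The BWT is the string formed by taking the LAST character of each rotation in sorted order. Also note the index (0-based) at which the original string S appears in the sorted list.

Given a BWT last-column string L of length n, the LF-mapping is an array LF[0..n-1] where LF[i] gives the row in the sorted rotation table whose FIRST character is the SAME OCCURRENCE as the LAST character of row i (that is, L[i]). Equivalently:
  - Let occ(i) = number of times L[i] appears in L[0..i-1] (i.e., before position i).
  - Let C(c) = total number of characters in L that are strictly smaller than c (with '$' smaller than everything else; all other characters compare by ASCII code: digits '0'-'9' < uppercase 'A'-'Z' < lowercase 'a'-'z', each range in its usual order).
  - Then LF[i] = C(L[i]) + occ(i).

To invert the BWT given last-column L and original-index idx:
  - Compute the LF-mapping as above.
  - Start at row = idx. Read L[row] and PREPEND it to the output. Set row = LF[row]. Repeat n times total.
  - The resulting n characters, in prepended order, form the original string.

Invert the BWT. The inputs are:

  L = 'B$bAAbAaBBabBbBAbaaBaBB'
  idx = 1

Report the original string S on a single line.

LF mapping: 5 0 18 1 2 19 3 13 6 7 14 20 8 21 9 4 22 15 16 10 17 11 12
Walk LF starting at row 1, prepending L[row]:
  step 1: row=1, L[1]='$', prepend. Next row=LF[1]=0
  step 2: row=0, L[0]='B', prepend. Next row=LF[0]=5
  step 3: row=5, L[5]='b', prepend. Next row=LF[5]=19
  step 4: row=19, L[19]='B', prepend. Next row=LF[19]=10
  step 5: row=10, L[10]='a', prepend. Next row=LF[10]=14
  step 6: row=14, L[14]='B', prepend. Next row=LF[14]=9
  step 7: row=9, L[9]='B', prepend. Next row=LF[9]=7
  step 8: row=7, L[7]='a', prepend. Next row=LF[7]=13
  step 9: row=13, L[13]='b', prepend. Next row=LF[13]=21
  step 10: row=21, L[21]='B', prepend. Next row=LF[21]=11
  step 11: row=11, L[11]='b', prepend. Next row=LF[11]=20
  step 12: row=20, L[20]='a', prepend. Next row=LF[20]=17
  step 13: row=17, L[17]='a', prepend. Next row=LF[17]=15
  step 14: row=15, L[15]='A', prepend. Next row=LF[15]=4
  step 15: row=4, L[4]='A', prepend. Next row=LF[4]=2
  step 16: row=2, L[2]='b', prepend. Next row=LF[2]=18
  step 17: row=18, L[18]='a', prepend. Next row=LF[18]=16
  step 18: row=16, L[16]='b', prepend. Next row=LF[16]=22
  step 19: row=22, L[22]='B', prepend. Next row=LF[22]=12
  step 20: row=12, L[12]='B', prepend. Next row=LF[12]=8
  step 21: row=8, L[8]='B', prepend. Next row=LF[8]=6
  step 22: row=6, L[6]='A', prepend. Next row=LF[6]=3
  step 23: row=3, L[3]='A', prepend. Next row=LF[3]=1
Reversed output: AABBBbabAAaabBbaBBaBbB$

Answer: AABBBbabAAaabBbaBBaBbB$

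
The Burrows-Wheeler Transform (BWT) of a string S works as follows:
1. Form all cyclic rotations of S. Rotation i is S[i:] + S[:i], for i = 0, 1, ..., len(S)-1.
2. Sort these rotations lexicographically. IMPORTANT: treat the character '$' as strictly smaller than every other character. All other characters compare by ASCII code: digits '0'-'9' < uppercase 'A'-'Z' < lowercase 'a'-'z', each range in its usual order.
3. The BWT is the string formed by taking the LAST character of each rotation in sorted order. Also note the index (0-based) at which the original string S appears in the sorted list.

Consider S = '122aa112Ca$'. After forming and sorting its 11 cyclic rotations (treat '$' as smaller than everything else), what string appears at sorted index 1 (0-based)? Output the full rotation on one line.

Answer: 112Ca$122aa

Derivation:
All 11 rotations (rotation i = S[i:]+S[:i]):
  rot[0] = 122aa112Ca$
  rot[1] = 22aa112Ca$1
  rot[2] = 2aa112Ca$12
  rot[3] = aa112Ca$122
  rot[4] = a112Ca$122a
  rot[5] = 112Ca$122aa
  rot[6] = 12Ca$122aa1
  rot[7] = 2Ca$122aa11
  rot[8] = Ca$122aa112
  rot[9] = a$122aa112C
  rot[10] = $122aa112Ca
Sorted (with $ < everything):
  sorted[0] = $122aa112Ca
  sorted[1] = 112Ca$122aa
  sorted[2] = 122aa112Ca$
  sorted[3] = 12Ca$122aa1
  sorted[4] = 22aa112Ca$1
  sorted[5] = 2Ca$122aa11
  sorted[6] = 2aa112Ca$12
  sorted[7] = Ca$122aa112
  sorted[8] = a$122aa112C
  sorted[9] = a112Ca$122a
  sorted[10] = aa112Ca$122
sorted[1] = 112Ca$122aa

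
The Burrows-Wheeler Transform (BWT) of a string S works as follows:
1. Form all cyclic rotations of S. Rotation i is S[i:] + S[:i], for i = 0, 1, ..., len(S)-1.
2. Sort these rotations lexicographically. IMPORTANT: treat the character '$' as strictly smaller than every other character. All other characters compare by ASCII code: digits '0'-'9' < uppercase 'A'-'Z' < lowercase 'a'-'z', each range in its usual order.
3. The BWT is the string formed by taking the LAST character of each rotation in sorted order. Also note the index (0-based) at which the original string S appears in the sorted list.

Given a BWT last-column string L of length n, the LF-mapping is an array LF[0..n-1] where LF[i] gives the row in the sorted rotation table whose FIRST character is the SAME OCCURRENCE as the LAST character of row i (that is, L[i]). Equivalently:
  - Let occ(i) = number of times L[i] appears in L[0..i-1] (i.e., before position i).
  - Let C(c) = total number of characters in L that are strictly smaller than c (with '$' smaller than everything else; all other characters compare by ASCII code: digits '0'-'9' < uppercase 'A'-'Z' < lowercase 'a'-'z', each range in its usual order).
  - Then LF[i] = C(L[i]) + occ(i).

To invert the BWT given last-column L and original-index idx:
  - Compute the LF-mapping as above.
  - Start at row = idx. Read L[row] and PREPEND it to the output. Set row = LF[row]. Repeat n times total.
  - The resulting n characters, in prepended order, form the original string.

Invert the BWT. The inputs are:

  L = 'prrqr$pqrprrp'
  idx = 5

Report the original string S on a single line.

LF mapping: 1 7 8 5 9 0 2 6 10 3 11 12 4
Walk LF starting at row 5, prepending L[row]:
  step 1: row=5, L[5]='$', prepend. Next row=LF[5]=0
  step 2: row=0, L[0]='p', prepend. Next row=LF[0]=1
  step 3: row=1, L[1]='r', prepend. Next row=LF[1]=7
  step 4: row=7, L[7]='q', prepend. Next row=LF[7]=6
  step 5: row=6, L[6]='p', prepend. Next row=LF[6]=2
  step 6: row=2, L[2]='r', prepend. Next row=LF[2]=8
  step 7: row=8, L[8]='r', prepend. Next row=LF[8]=10
  step 8: row=10, L[10]='r', prepend. Next row=LF[10]=11
  step 9: row=11, L[11]='r', prepend. Next row=LF[11]=12
  step 10: row=12, L[12]='p', prepend. Next row=LF[12]=4
  step 11: row=4, L[4]='r', prepend. Next row=LF[4]=9
  step 12: row=9, L[9]='p', prepend. Next row=LF[9]=3
  step 13: row=3, L[3]='q', prepend. Next row=LF[3]=5
Reversed output: qprprrrrpqrp$

Answer: qprprrrrpqrp$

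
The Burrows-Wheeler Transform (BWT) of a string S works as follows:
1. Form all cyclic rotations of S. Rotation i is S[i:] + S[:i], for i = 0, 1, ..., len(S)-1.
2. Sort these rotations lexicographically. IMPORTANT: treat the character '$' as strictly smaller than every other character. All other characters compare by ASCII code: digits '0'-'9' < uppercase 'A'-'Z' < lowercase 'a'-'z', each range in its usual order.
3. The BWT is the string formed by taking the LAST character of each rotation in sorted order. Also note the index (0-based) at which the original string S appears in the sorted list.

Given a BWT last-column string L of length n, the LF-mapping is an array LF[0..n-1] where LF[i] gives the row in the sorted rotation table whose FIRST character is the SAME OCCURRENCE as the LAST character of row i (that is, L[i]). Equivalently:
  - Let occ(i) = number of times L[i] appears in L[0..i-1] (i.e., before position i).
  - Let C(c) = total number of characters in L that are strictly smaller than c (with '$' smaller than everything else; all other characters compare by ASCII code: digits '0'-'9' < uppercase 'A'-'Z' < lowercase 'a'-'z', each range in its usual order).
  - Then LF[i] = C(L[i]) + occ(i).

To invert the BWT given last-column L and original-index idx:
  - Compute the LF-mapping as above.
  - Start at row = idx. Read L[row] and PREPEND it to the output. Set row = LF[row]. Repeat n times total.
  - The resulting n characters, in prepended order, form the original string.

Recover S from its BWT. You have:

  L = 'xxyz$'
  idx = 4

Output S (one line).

LF mapping: 1 2 3 4 0
Walk LF starting at row 4, prepending L[row]:
  step 1: row=4, L[4]='$', prepend. Next row=LF[4]=0
  step 2: row=0, L[0]='x', prepend. Next row=LF[0]=1
  step 3: row=1, L[1]='x', prepend. Next row=LF[1]=2
  step 4: row=2, L[2]='y', prepend. Next row=LF[2]=3
  step 5: row=3, L[3]='z', prepend. Next row=LF[3]=4
Reversed output: zyxx$

Answer: zyxx$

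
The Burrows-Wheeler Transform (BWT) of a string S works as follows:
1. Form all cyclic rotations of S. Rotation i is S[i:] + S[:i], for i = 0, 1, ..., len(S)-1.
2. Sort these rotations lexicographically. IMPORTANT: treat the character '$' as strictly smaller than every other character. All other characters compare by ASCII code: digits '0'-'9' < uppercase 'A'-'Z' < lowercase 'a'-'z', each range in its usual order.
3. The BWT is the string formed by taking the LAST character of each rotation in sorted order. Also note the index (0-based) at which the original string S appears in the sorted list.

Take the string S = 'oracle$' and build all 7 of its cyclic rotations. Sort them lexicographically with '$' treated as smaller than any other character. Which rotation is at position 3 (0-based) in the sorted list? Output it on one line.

Answer: e$oracl

Derivation:
All 7 rotations (rotation i = S[i:]+S[:i]):
  rot[0] = oracle$
  rot[1] = racle$o
  rot[2] = acle$or
  rot[3] = cle$ora
  rot[4] = le$orac
  rot[5] = e$oracl
  rot[6] = $oracle
Sorted (with $ < everything):
  sorted[0] = $oracle
  sorted[1] = acle$or
  sorted[2] = cle$ora
  sorted[3] = e$oracl
  sorted[4] = le$orac
  sorted[5] = oracle$
  sorted[6] = racle$o
sorted[3] = e$oracl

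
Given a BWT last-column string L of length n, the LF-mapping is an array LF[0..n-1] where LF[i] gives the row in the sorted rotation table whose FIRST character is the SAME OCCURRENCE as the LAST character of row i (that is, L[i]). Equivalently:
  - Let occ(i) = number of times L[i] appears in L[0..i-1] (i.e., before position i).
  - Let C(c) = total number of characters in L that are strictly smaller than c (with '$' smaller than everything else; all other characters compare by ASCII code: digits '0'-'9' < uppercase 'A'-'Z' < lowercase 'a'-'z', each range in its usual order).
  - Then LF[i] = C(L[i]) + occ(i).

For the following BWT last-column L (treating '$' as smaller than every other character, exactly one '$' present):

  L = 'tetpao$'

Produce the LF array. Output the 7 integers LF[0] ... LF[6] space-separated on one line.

Answer: 5 2 6 4 1 3 0

Derivation:
Char counts: '$':1, 'a':1, 'e':1, 'o':1, 'p':1, 't':2
C (first-col start): C('$')=0, C('a')=1, C('e')=2, C('o')=3, C('p')=4, C('t')=5
L[0]='t': occ=0, LF[0]=C('t')+0=5+0=5
L[1]='e': occ=0, LF[1]=C('e')+0=2+0=2
L[2]='t': occ=1, LF[2]=C('t')+1=5+1=6
L[3]='p': occ=0, LF[3]=C('p')+0=4+0=4
L[4]='a': occ=0, LF[4]=C('a')+0=1+0=1
L[5]='o': occ=0, LF[5]=C('o')+0=3+0=3
L[6]='$': occ=0, LF[6]=C('$')+0=0+0=0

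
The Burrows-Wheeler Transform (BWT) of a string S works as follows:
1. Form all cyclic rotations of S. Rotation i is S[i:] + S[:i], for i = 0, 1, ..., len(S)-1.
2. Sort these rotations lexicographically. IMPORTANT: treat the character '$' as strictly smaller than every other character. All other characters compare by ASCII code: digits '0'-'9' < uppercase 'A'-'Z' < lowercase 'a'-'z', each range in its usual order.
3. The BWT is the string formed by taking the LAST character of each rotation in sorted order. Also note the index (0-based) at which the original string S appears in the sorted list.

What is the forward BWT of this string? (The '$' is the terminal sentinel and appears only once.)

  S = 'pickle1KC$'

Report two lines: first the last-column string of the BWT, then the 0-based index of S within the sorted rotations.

Answer: CeK1ilpck$
9

Derivation:
All 10 rotations (rotation i = S[i:]+S[:i]):
  rot[0] = pickle1KC$
  rot[1] = ickle1KC$p
  rot[2] = ckle1KC$pi
  rot[3] = kle1KC$pic
  rot[4] = le1KC$pick
  rot[5] = e1KC$pickl
  rot[6] = 1KC$pickle
  rot[7] = KC$pickle1
  rot[8] = C$pickle1K
  rot[9] = $pickle1KC
Sorted (with $ < everything):
  sorted[0] = $pickle1KC  (last char: 'C')
  sorted[1] = 1KC$pickle  (last char: 'e')
  sorted[2] = C$pickle1K  (last char: 'K')
  sorted[3] = KC$pickle1  (last char: '1')
  sorted[4] = ckle1KC$pi  (last char: 'i')
  sorted[5] = e1KC$pickl  (last char: 'l')
  sorted[6] = ickle1KC$p  (last char: 'p')
  sorted[7] = kle1KC$pic  (last char: 'c')
  sorted[8] = le1KC$pick  (last char: 'k')
  sorted[9] = pickle1KC$  (last char: '$')
Last column: CeK1ilpck$
Original string S is at sorted index 9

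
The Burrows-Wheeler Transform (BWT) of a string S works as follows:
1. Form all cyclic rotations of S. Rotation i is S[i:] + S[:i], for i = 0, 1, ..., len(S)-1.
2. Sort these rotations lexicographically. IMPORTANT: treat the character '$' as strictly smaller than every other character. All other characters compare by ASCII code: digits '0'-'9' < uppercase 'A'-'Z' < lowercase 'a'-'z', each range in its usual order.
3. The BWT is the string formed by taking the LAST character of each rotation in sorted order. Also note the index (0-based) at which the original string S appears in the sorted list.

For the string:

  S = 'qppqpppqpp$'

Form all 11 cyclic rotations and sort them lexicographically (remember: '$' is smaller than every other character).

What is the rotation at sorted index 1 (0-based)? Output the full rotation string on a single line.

Answer: p$qppqpppqp

Derivation:
All 11 rotations (rotation i = S[i:]+S[:i]):
  rot[0] = qppqpppqpp$
  rot[1] = ppqpppqpp$q
  rot[2] = pqpppqpp$qp
  rot[3] = qpppqpp$qpp
  rot[4] = pppqpp$qppq
  rot[5] = ppqpp$qppqp
  rot[6] = pqpp$qppqpp
  rot[7] = qpp$qppqppp
  rot[8] = pp$qppqpppq
  rot[9] = p$qppqpppqp
  rot[10] = $qppqpppqpp
Sorted (with $ < everything):
  sorted[0] = $qppqpppqpp
  sorted[1] = p$qppqpppqp
  sorted[2] = pp$qppqpppq
  sorted[3] = pppqpp$qppq
  sorted[4] = ppqpp$qppqp
  sorted[5] = ppqpppqpp$q
  sorted[6] = pqpp$qppqpp
  sorted[7] = pqpppqpp$qp
  sorted[8] = qpp$qppqppp
  sorted[9] = qpppqpp$qpp
  sorted[10] = qppqpppqpp$
sorted[1] = p$qppqpppqp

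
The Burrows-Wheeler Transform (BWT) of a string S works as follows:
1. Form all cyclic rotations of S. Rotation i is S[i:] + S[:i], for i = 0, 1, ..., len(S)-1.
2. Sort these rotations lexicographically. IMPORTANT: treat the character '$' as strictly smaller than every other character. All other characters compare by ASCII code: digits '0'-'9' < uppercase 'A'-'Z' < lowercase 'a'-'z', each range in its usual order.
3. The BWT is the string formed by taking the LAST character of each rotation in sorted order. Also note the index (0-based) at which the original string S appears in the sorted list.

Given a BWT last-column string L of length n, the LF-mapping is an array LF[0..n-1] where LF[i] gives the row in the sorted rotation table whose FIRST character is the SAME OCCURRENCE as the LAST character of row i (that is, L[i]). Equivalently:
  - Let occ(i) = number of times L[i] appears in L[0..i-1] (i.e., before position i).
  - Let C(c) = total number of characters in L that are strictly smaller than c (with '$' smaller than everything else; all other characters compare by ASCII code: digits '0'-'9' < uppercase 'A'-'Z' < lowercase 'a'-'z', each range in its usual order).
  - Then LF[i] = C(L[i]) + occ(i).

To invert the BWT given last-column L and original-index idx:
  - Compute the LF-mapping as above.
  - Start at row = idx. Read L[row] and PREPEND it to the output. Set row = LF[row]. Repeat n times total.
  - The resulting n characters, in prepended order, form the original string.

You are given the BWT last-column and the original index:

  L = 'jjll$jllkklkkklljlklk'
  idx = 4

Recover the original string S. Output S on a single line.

Answer: jlkllkkllllkkljkkljj$

Derivation:
LF mapping: 1 2 12 13 0 3 14 15 5 6 16 7 8 9 17 18 4 19 10 20 11
Walk LF starting at row 4, prepending L[row]:
  step 1: row=4, L[4]='$', prepend. Next row=LF[4]=0
  step 2: row=0, L[0]='j', prepend. Next row=LF[0]=1
  step 3: row=1, L[1]='j', prepend. Next row=LF[1]=2
  step 4: row=2, L[2]='l', prepend. Next row=LF[2]=12
  step 5: row=12, L[12]='k', prepend. Next row=LF[12]=8
  step 6: row=8, L[8]='k', prepend. Next row=LF[8]=5
  step 7: row=5, L[5]='j', prepend. Next row=LF[5]=3
  step 8: row=3, L[3]='l', prepend. Next row=LF[3]=13
  step 9: row=13, L[13]='k', prepend. Next row=LF[13]=9
  step 10: row=9, L[9]='k', prepend. Next row=LF[9]=6
  step 11: row=6, L[6]='l', prepend. Next row=LF[6]=14
  step 12: row=14, L[14]='l', prepend. Next row=LF[14]=17
  step 13: row=17, L[17]='l', prepend. Next row=LF[17]=19
  step 14: row=19, L[19]='l', prepend. Next row=LF[19]=20
  step 15: row=20, L[20]='k', prepend. Next row=LF[20]=11
  step 16: row=11, L[11]='k', prepend. Next row=LF[11]=7
  step 17: row=7, L[7]='l', prepend. Next row=LF[7]=15
  step 18: row=15, L[15]='l', prepend. Next row=LF[15]=18
  step 19: row=18, L[18]='k', prepend. Next row=LF[18]=10
  step 20: row=10, L[10]='l', prepend. Next row=LF[10]=16
  step 21: row=16, L[16]='j', prepend. Next row=LF[16]=4
Reversed output: jlkllkkllllkkljkkljj$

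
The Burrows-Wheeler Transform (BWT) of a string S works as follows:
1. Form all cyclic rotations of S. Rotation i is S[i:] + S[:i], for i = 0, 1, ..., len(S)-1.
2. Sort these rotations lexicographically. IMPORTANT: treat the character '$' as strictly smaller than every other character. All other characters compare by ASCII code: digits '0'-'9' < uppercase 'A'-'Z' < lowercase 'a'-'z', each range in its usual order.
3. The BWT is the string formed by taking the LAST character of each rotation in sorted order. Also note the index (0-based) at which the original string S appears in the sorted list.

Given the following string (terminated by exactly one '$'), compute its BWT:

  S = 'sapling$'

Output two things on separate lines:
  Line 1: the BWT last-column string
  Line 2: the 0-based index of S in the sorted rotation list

Answer: gsnlpia$
7

Derivation:
All 8 rotations (rotation i = S[i:]+S[:i]):
  rot[0] = sapling$
  rot[1] = apling$s
  rot[2] = pling$sa
  rot[3] = ling$sap
  rot[4] = ing$sapl
  rot[5] = ng$sapli
  rot[6] = g$saplin
  rot[7] = $sapling
Sorted (with $ < everything):
  sorted[0] = $sapling  (last char: 'g')
  sorted[1] = apling$s  (last char: 's')
  sorted[2] = g$saplin  (last char: 'n')
  sorted[3] = ing$sapl  (last char: 'l')
  sorted[4] = ling$sap  (last char: 'p')
  sorted[5] = ng$sapli  (last char: 'i')
  sorted[6] = pling$sa  (last char: 'a')
  sorted[7] = sapling$  (last char: '$')
Last column: gsnlpia$
Original string S is at sorted index 7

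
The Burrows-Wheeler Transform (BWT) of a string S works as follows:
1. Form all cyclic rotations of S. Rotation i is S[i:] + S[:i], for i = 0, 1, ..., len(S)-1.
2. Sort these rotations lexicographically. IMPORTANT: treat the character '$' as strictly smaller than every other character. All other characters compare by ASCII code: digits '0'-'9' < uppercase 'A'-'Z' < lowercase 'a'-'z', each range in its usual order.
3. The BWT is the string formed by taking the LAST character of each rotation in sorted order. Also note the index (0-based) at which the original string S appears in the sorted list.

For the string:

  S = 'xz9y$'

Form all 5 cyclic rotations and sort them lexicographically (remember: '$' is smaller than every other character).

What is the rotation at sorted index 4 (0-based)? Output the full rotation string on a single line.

Answer: z9y$x

Derivation:
All 5 rotations (rotation i = S[i:]+S[:i]):
  rot[0] = xz9y$
  rot[1] = z9y$x
  rot[2] = 9y$xz
  rot[3] = y$xz9
  rot[4] = $xz9y
Sorted (with $ < everything):
  sorted[0] = $xz9y
  sorted[1] = 9y$xz
  sorted[2] = xz9y$
  sorted[3] = y$xz9
  sorted[4] = z9y$x
sorted[4] = z9y$x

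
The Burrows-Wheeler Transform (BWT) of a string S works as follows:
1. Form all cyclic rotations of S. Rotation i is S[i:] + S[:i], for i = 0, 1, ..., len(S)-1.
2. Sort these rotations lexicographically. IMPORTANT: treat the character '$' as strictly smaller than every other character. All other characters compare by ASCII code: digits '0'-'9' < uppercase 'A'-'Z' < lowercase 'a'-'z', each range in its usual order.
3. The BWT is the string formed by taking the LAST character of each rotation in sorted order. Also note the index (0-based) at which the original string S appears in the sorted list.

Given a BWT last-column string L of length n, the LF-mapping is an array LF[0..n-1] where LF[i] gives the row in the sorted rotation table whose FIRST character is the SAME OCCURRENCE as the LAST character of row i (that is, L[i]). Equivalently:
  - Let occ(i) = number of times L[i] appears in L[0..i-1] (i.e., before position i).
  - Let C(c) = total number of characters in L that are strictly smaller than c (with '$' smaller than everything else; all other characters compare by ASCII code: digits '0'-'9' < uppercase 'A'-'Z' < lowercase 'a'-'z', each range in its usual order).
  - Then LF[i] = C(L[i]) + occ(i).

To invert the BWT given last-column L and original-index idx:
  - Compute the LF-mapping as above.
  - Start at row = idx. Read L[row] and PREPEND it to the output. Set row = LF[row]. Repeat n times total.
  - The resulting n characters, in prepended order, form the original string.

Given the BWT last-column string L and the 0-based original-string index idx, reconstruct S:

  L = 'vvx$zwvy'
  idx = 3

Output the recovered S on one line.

LF mapping: 1 2 5 0 7 4 3 6
Walk LF starting at row 3, prepending L[row]:
  step 1: row=3, L[3]='$', prepend. Next row=LF[3]=0
  step 2: row=0, L[0]='v', prepend. Next row=LF[0]=1
  step 3: row=1, L[1]='v', prepend. Next row=LF[1]=2
  step 4: row=2, L[2]='x', prepend. Next row=LF[2]=5
  step 5: row=5, L[5]='w', prepend. Next row=LF[5]=4
  step 6: row=4, L[4]='z', prepend. Next row=LF[4]=7
  step 7: row=7, L[7]='y', prepend. Next row=LF[7]=6
  step 8: row=6, L[6]='v', prepend. Next row=LF[6]=3
Reversed output: vyzwxvv$

Answer: vyzwxvv$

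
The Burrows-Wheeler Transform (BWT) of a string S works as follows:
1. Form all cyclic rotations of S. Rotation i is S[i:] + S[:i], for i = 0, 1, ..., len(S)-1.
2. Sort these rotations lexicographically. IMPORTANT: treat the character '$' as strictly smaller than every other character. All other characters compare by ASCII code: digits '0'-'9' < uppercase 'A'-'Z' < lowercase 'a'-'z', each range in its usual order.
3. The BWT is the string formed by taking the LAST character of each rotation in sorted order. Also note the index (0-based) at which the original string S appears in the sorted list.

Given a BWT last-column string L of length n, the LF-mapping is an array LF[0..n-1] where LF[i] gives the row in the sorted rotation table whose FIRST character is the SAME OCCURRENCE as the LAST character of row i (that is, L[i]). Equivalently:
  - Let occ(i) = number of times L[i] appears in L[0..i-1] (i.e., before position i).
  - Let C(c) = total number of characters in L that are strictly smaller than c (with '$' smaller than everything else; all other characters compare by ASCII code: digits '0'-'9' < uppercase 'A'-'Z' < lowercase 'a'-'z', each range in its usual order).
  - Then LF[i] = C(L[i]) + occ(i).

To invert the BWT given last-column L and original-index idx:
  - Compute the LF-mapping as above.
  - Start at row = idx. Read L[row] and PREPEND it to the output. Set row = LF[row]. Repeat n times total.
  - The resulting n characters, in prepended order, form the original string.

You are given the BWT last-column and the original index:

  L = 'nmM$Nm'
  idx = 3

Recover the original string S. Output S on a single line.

LF mapping: 5 3 1 0 2 4
Walk LF starting at row 3, prepending L[row]:
  step 1: row=3, L[3]='$', prepend. Next row=LF[3]=0
  step 2: row=0, L[0]='n', prepend. Next row=LF[0]=5
  step 3: row=5, L[5]='m', prepend. Next row=LF[5]=4
  step 4: row=4, L[4]='N', prepend. Next row=LF[4]=2
  step 5: row=2, L[2]='M', prepend. Next row=LF[2]=1
  step 6: row=1, L[1]='m', prepend. Next row=LF[1]=3
Reversed output: mMNmn$

Answer: mMNmn$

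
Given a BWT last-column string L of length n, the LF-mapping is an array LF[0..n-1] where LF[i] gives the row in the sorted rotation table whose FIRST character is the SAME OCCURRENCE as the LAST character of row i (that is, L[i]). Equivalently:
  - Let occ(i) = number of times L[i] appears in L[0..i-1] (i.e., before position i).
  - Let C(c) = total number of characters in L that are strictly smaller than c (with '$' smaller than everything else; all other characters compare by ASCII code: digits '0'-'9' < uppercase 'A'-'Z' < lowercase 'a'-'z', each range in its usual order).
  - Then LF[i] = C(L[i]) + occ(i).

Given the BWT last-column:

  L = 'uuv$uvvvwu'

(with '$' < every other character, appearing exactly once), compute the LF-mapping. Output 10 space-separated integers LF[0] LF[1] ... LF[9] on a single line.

Answer: 1 2 5 0 3 6 7 8 9 4

Derivation:
Char counts: '$':1, 'u':4, 'v':4, 'w':1
C (first-col start): C('$')=0, C('u')=1, C('v')=5, C('w')=9
L[0]='u': occ=0, LF[0]=C('u')+0=1+0=1
L[1]='u': occ=1, LF[1]=C('u')+1=1+1=2
L[2]='v': occ=0, LF[2]=C('v')+0=5+0=5
L[3]='$': occ=0, LF[3]=C('$')+0=0+0=0
L[4]='u': occ=2, LF[4]=C('u')+2=1+2=3
L[5]='v': occ=1, LF[5]=C('v')+1=5+1=6
L[6]='v': occ=2, LF[6]=C('v')+2=5+2=7
L[7]='v': occ=3, LF[7]=C('v')+3=5+3=8
L[8]='w': occ=0, LF[8]=C('w')+0=9+0=9
L[9]='u': occ=3, LF[9]=C('u')+3=1+3=4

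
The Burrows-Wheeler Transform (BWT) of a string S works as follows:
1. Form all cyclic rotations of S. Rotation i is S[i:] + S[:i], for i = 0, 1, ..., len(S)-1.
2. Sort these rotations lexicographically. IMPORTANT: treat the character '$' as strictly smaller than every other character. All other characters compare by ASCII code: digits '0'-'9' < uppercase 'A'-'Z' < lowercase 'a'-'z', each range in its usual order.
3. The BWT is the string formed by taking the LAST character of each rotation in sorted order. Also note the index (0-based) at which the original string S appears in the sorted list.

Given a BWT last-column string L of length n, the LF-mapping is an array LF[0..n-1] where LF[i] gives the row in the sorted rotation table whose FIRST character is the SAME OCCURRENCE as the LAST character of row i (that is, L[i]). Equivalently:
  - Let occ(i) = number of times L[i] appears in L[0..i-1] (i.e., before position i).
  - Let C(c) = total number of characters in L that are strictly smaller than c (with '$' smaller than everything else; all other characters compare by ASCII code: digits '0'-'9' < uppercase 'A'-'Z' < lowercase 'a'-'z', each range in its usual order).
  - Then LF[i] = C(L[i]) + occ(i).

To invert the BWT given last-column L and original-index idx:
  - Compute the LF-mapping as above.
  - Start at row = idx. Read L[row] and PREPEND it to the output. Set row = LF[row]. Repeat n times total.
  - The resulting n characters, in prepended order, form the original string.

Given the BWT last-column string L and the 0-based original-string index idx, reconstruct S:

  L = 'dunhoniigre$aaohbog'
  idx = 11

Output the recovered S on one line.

Answer: iguananeighborhood$

Derivation:
LF mapping: 4 18 12 8 14 13 10 11 6 17 5 0 1 2 15 9 3 16 7
Walk LF starting at row 11, prepending L[row]:
  step 1: row=11, L[11]='$', prepend. Next row=LF[11]=0
  step 2: row=0, L[0]='d', prepend. Next row=LF[0]=4
  step 3: row=4, L[4]='o', prepend. Next row=LF[4]=14
  step 4: row=14, L[14]='o', prepend. Next row=LF[14]=15
  step 5: row=15, L[15]='h', prepend. Next row=LF[15]=9
  step 6: row=9, L[9]='r', prepend. Next row=LF[9]=17
  step 7: row=17, L[17]='o', prepend. Next row=LF[17]=16
  step 8: row=16, L[16]='b', prepend. Next row=LF[16]=3
  step 9: row=3, L[3]='h', prepend. Next row=LF[3]=8
  step 10: row=8, L[8]='g', prepend. Next row=LF[8]=6
  step 11: row=6, L[6]='i', prepend. Next row=LF[6]=10
  step 12: row=10, L[10]='e', prepend. Next row=LF[10]=5
  step 13: row=5, L[5]='n', prepend. Next row=LF[5]=13
  step 14: row=13, L[13]='a', prepend. Next row=LF[13]=2
  step 15: row=2, L[2]='n', prepend. Next row=LF[2]=12
  step 16: row=12, L[12]='a', prepend. Next row=LF[12]=1
  step 17: row=1, L[1]='u', prepend. Next row=LF[1]=18
  step 18: row=18, L[18]='g', prepend. Next row=LF[18]=7
  step 19: row=7, L[7]='i', prepend. Next row=LF[7]=11
Reversed output: iguananeighborhood$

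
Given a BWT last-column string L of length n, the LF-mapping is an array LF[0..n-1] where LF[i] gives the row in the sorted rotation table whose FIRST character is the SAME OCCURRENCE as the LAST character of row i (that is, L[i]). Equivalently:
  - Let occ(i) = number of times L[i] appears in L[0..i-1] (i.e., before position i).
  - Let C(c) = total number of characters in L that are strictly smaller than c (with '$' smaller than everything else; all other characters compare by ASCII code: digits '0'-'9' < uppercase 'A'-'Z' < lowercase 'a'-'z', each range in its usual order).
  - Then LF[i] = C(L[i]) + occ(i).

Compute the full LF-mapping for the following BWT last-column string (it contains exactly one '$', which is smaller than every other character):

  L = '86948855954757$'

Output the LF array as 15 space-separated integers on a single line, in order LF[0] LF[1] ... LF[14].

Answer: 10 7 13 1 11 12 3 4 14 5 2 8 6 9 0

Derivation:
Char counts: '$':1, '4':2, '5':4, '6':1, '7':2, '8':3, '9':2
C (first-col start): C('$')=0, C('4')=1, C('5')=3, C('6')=7, C('7')=8, C('8')=10, C('9')=13
L[0]='8': occ=0, LF[0]=C('8')+0=10+0=10
L[1]='6': occ=0, LF[1]=C('6')+0=7+0=7
L[2]='9': occ=0, LF[2]=C('9')+0=13+0=13
L[3]='4': occ=0, LF[3]=C('4')+0=1+0=1
L[4]='8': occ=1, LF[4]=C('8')+1=10+1=11
L[5]='8': occ=2, LF[5]=C('8')+2=10+2=12
L[6]='5': occ=0, LF[6]=C('5')+0=3+0=3
L[7]='5': occ=1, LF[7]=C('5')+1=3+1=4
L[8]='9': occ=1, LF[8]=C('9')+1=13+1=14
L[9]='5': occ=2, LF[9]=C('5')+2=3+2=5
L[10]='4': occ=1, LF[10]=C('4')+1=1+1=2
L[11]='7': occ=0, LF[11]=C('7')+0=8+0=8
L[12]='5': occ=3, LF[12]=C('5')+3=3+3=6
L[13]='7': occ=1, LF[13]=C('7')+1=8+1=9
L[14]='$': occ=0, LF[14]=C('$')+0=0+0=0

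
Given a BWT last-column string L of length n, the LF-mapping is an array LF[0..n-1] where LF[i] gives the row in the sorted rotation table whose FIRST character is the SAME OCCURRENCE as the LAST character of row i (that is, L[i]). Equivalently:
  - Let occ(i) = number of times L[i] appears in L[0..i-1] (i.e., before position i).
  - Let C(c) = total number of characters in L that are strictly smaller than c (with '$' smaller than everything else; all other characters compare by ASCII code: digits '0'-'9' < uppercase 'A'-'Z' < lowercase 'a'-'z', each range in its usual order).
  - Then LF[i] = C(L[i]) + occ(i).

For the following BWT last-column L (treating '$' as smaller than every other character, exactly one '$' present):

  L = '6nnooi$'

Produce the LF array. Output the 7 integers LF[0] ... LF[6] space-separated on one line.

Char counts: '$':1, '6':1, 'i':1, 'n':2, 'o':2
C (first-col start): C('$')=0, C('6')=1, C('i')=2, C('n')=3, C('o')=5
L[0]='6': occ=0, LF[0]=C('6')+0=1+0=1
L[1]='n': occ=0, LF[1]=C('n')+0=3+0=3
L[2]='n': occ=1, LF[2]=C('n')+1=3+1=4
L[3]='o': occ=0, LF[3]=C('o')+0=5+0=5
L[4]='o': occ=1, LF[4]=C('o')+1=5+1=6
L[5]='i': occ=0, LF[5]=C('i')+0=2+0=2
L[6]='$': occ=0, LF[6]=C('$')+0=0+0=0

Answer: 1 3 4 5 6 2 0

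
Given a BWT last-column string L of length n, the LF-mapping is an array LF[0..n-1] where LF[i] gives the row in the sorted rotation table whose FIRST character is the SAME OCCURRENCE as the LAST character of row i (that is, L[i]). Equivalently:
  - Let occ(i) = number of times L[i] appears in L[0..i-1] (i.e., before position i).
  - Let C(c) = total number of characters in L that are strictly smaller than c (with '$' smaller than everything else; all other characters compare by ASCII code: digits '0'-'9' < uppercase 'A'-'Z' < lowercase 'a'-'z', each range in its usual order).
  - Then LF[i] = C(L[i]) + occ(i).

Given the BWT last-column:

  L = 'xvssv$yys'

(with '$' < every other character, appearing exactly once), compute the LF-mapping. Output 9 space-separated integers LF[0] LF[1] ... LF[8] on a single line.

Answer: 6 4 1 2 5 0 7 8 3

Derivation:
Char counts: '$':1, 's':3, 'v':2, 'x':1, 'y':2
C (first-col start): C('$')=0, C('s')=1, C('v')=4, C('x')=6, C('y')=7
L[0]='x': occ=0, LF[0]=C('x')+0=6+0=6
L[1]='v': occ=0, LF[1]=C('v')+0=4+0=4
L[2]='s': occ=0, LF[2]=C('s')+0=1+0=1
L[3]='s': occ=1, LF[3]=C('s')+1=1+1=2
L[4]='v': occ=1, LF[4]=C('v')+1=4+1=5
L[5]='$': occ=0, LF[5]=C('$')+0=0+0=0
L[6]='y': occ=0, LF[6]=C('y')+0=7+0=7
L[7]='y': occ=1, LF[7]=C('y')+1=7+1=8
L[8]='s': occ=2, LF[8]=C('s')+2=1+2=3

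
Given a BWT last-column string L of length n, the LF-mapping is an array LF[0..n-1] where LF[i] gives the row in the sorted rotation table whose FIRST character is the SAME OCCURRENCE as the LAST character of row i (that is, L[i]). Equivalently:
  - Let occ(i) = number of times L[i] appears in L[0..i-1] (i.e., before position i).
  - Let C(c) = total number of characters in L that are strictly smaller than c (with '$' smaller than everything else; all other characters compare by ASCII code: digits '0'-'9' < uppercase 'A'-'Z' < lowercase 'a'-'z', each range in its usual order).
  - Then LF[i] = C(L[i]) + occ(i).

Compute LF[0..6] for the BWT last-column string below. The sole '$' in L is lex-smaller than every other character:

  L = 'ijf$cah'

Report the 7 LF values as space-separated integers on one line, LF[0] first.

Char counts: '$':1, 'a':1, 'c':1, 'f':1, 'h':1, 'i':1, 'j':1
C (first-col start): C('$')=0, C('a')=1, C('c')=2, C('f')=3, C('h')=4, C('i')=5, C('j')=6
L[0]='i': occ=0, LF[0]=C('i')+0=5+0=5
L[1]='j': occ=0, LF[1]=C('j')+0=6+0=6
L[2]='f': occ=0, LF[2]=C('f')+0=3+0=3
L[3]='$': occ=0, LF[3]=C('$')+0=0+0=0
L[4]='c': occ=0, LF[4]=C('c')+0=2+0=2
L[5]='a': occ=0, LF[5]=C('a')+0=1+0=1
L[6]='h': occ=0, LF[6]=C('h')+0=4+0=4

Answer: 5 6 3 0 2 1 4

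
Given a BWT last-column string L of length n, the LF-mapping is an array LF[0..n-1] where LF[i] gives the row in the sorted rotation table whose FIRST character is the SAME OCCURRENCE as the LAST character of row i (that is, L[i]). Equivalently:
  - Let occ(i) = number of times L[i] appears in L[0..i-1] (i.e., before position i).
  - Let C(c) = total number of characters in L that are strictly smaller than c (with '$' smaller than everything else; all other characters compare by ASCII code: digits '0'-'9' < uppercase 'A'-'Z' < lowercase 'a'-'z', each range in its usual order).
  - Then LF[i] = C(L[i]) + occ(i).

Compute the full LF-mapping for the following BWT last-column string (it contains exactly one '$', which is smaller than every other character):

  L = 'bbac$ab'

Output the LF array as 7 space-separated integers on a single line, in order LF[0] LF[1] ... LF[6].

Answer: 3 4 1 6 0 2 5

Derivation:
Char counts: '$':1, 'a':2, 'b':3, 'c':1
C (first-col start): C('$')=0, C('a')=1, C('b')=3, C('c')=6
L[0]='b': occ=0, LF[0]=C('b')+0=3+0=3
L[1]='b': occ=1, LF[1]=C('b')+1=3+1=4
L[2]='a': occ=0, LF[2]=C('a')+0=1+0=1
L[3]='c': occ=0, LF[3]=C('c')+0=6+0=6
L[4]='$': occ=0, LF[4]=C('$')+0=0+0=0
L[5]='a': occ=1, LF[5]=C('a')+1=1+1=2
L[6]='b': occ=2, LF[6]=C('b')+2=3+2=5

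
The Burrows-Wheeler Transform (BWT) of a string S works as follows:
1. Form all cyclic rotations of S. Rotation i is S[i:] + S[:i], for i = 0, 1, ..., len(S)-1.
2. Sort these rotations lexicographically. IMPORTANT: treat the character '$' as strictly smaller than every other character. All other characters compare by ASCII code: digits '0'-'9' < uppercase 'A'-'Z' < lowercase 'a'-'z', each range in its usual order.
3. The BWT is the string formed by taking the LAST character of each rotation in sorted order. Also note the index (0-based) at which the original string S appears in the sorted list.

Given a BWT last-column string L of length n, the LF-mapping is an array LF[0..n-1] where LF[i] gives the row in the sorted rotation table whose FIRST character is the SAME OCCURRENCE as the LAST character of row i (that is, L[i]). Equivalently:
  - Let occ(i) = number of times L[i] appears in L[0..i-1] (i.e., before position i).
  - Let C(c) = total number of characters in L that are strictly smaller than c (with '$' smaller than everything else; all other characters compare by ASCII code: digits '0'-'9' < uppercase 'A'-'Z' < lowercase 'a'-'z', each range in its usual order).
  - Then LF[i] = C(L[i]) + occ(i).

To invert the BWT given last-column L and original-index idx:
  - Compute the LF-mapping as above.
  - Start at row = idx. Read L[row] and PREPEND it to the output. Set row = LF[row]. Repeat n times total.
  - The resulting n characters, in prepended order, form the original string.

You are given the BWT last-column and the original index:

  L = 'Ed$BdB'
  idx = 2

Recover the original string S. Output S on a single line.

LF mapping: 3 4 0 1 5 2
Walk LF starting at row 2, prepending L[row]:
  step 1: row=2, L[2]='$', prepend. Next row=LF[2]=0
  step 2: row=0, L[0]='E', prepend. Next row=LF[0]=3
  step 3: row=3, L[3]='B', prepend. Next row=LF[3]=1
  step 4: row=1, L[1]='d', prepend. Next row=LF[1]=4
  step 5: row=4, L[4]='d', prepend. Next row=LF[4]=5
  step 6: row=5, L[5]='B', prepend. Next row=LF[5]=2
Reversed output: BddBE$

Answer: BddBE$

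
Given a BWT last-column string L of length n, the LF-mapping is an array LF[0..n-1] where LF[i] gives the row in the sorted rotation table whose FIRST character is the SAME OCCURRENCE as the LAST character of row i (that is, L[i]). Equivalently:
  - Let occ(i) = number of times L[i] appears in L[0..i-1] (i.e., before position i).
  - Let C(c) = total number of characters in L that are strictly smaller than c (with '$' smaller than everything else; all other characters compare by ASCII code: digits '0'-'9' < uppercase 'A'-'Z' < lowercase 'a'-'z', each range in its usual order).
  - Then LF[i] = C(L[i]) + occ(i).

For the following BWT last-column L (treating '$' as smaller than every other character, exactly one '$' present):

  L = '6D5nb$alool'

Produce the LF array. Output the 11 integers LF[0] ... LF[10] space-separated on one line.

Answer: 2 3 1 8 5 0 4 6 9 10 7

Derivation:
Char counts: '$':1, '5':1, '6':1, 'D':1, 'a':1, 'b':1, 'l':2, 'n':1, 'o':2
C (first-col start): C('$')=0, C('5')=1, C('6')=2, C('D')=3, C('a')=4, C('b')=5, C('l')=6, C('n')=8, C('o')=9
L[0]='6': occ=0, LF[0]=C('6')+0=2+0=2
L[1]='D': occ=0, LF[1]=C('D')+0=3+0=3
L[2]='5': occ=0, LF[2]=C('5')+0=1+0=1
L[3]='n': occ=0, LF[3]=C('n')+0=8+0=8
L[4]='b': occ=0, LF[4]=C('b')+0=5+0=5
L[5]='$': occ=0, LF[5]=C('$')+0=0+0=0
L[6]='a': occ=0, LF[6]=C('a')+0=4+0=4
L[7]='l': occ=0, LF[7]=C('l')+0=6+0=6
L[8]='o': occ=0, LF[8]=C('o')+0=9+0=9
L[9]='o': occ=1, LF[9]=C('o')+1=9+1=10
L[10]='l': occ=1, LF[10]=C('l')+1=6+1=7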